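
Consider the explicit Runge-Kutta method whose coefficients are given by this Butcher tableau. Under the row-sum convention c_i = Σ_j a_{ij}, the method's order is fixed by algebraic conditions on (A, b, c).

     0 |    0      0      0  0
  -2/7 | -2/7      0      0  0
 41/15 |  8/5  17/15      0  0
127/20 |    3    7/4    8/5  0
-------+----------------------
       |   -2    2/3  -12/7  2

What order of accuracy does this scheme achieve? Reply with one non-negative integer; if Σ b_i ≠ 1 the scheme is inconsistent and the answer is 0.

0

b = (-2, 2/3, -12/7, 2)
c = (0, -2/7, 41/15, 127/20)
Ac = (0, 0, -34/105, 581/150)
Σ b_i: (-2)·1 + 2/3·1 + (-12/7)·1 + 2·1 = -22/21 ≠ 1 ⇒ order 0.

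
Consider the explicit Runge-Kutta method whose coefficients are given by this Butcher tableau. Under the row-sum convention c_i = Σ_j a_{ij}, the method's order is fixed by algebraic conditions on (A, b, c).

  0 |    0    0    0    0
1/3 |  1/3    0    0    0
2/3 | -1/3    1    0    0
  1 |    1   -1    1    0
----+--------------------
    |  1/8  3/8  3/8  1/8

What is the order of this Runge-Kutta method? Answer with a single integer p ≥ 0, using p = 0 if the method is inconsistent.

4

b = (1/8, 3/8, 3/8, 1/8)
c = (0, 1/3, 2/3, 1)
Ac = (0, 0, 1/3, 1/3)
Σ b_i: 1/8·1 + 3/8·1 + 3/8·1 + 1/8·1 = 1 ✓
b·c: 3/8·1/3 + 3/8·2/3 + 1/8·1 = 1/2 ✓
b·c²: 3/8·1/9 + 3/8·4/9 + 1/8·1 = 1/3 ✓
b·Ac: 3/8·1/3 + 1/8·1/3 = 1/6 ✓
b·c³: 3/8·1/27 + 3/8·8/27 + 1/8·1 = 1/4 ✓
b·(c∘Ac): 3/8·2/9 + 1/8·1/3 = 1/8 ✓
b·Ac²: 3/8·1/9 + 1/8·1/3 = 1/12 ✓
b·A²c: 1/8·1/3 = 1/24 ✓; 4 stages ⇒ order 4.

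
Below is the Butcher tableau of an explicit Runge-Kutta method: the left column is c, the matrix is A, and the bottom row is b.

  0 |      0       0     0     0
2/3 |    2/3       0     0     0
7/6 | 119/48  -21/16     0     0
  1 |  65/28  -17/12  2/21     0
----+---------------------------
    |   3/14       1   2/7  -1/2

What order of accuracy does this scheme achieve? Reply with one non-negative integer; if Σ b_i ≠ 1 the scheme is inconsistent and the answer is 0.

b = (3/14, 1, 2/7, -1/2)
c = (0, 2/3, 7/6, 1)
Ac = (0, 0, -7/8, -5/6)
Σ b_i: 3/14·1 + 1·1 + 2/7·1 + (-1/2)·1 = 1 ✓
b·c: 1·2/3 + 2/7·7/6 + (-1/2)·1 = 1/2 ✓
b·c²: 1·4/9 + 2/7·49/36 + (-1/2)·1 = 1/3 ✓
b·Ac: 2/7·(-7/8) + (-1/2)·(-5/6) = 1/6 ✓
b·c³: 1·8/27 + 2/7·343/216 + (-1/2)·1 = 1/4 ✓
b·(c∘Ac): 2/7·(-49/48) + (-1/2)·(-5/6) = 1/8 ✓
b·Ac²: 2/7·(-7/12) + (-1/2)·(-1/2) = 1/12 ✓
b·A²c: (-1/2)·(-1/12) = 1/24 ✓; 4 stages ⇒ order 4.

4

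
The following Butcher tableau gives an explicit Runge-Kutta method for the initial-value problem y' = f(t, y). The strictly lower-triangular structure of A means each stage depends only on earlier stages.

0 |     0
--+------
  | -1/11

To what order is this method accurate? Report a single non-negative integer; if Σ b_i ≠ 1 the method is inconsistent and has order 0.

0

b = (-1/11)
c = (0)
Σ b_i: (-1/11)·1 = -1/11 ≠ 1 ⇒ order 0.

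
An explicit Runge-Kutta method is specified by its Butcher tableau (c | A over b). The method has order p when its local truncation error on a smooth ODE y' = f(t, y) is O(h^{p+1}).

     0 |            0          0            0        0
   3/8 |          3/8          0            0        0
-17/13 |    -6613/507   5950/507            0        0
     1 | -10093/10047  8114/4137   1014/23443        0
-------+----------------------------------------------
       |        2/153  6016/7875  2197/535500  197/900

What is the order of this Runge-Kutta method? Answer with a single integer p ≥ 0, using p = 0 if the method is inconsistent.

4

b = (2/153, 6016/7875, 2197/535500, 197/900)
c = (0, 3/8, -17/13, 1)
Ac = (0, 0, 2975/676, 535/788)
Σ b_i: 2/153·1 + 6016/7875·1 + 2197/535500·1 + 197/900·1 = 1 ✓
b·c: 6016/7875·3/8 + 2197/535500·(-17/13) + 197/900·1 = 1/2 ✓
b·c²: 6016/7875·9/64 + 2197/535500·289/169 + 197/900·1 = 1/3 ✓
b·Ac: 2197/535500·2975/676 + 197/900·535/788 = 1/6 ✓
b·c³: 6016/7875·27/512 + 2197/535500·(-4913/2197) + 197/900·1 = 1/4 ✓
b·(c∘Ac): 2197/535500·(-50575/8788) + 197/900·535/788 = 1/8 ✓
b·Ac²: 2197/535500·8925/5408 + 197/900·2205/6304 = 1/12 ✓
b·A²c: 197/900·75/394 = 1/24 ✓; 4 stages ⇒ order 4.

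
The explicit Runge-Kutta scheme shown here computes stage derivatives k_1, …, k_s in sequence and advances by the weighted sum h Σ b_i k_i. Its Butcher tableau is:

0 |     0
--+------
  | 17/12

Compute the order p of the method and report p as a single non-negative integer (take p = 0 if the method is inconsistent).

b = (17/12)
c = (0)
Σ b_i: 17/12·1 = 17/12 ≠ 1 ⇒ order 0.

0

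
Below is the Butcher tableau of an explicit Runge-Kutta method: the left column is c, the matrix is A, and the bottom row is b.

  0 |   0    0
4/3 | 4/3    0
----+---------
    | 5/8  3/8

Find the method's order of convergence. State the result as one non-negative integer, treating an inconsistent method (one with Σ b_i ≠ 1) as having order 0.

2

b = (5/8, 3/8)
c = (0, 4/3)
Σ b_i: 5/8·1 + 3/8·1 = 1 ✓
b·c: 3/8·4/3 = 1/2 ✓; 2 stages ⇒ order 2.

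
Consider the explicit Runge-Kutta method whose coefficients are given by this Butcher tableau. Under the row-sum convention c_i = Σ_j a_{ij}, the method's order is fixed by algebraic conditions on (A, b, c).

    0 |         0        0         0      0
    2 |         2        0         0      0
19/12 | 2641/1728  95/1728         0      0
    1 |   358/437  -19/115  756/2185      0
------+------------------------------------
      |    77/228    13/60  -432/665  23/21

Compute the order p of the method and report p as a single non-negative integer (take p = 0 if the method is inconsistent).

b = (77/228, 13/60, -432/665, 23/21)
c = (0, 2, 19/12, 1)
Ac = (0, 0, 95/864, 5/23)
Σ b_i: 77/228·1 + 13/60·1 + (-432/665)·1 + 23/21·1 = 1 ✓
b·c: 13/60·2 + (-432/665)·19/12 + 23/21·1 = 1/2 ✓
b·c²: 13/60·4 + (-432/665)·361/144 + 23/21·1 = 1/3 ✓
b·Ac: (-432/665)·95/864 + 23/21·5/23 = 1/6 ✓
b·c³: 13/60·8 + (-432/665)·6859/1728 + 23/21·1 = 1/4 ✓
b·(c∘Ac): (-432/665)·1805/10368 + 23/21·5/23 = 1/8 ✓
b·Ac²: (-432/665)·95/432 + 23/21·19/92 = 1/12 ✓
b·A²c: 23/21·7/184 = 1/24 ✓; 4 stages ⇒ order 4.

4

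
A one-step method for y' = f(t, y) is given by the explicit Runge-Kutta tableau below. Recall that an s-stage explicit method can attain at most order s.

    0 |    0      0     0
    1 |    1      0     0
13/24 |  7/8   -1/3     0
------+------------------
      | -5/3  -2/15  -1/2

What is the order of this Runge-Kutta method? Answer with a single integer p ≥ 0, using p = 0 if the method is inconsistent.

b = (-5/3, -2/15, -1/2)
c = (0, 1, 13/24)
Ac = (0, 0, -1/3)
Σ b_i: (-5/3)·1 + (-2/15)·1 + (-1/2)·1 = -23/10 ≠ 1 ⇒ order 0.

0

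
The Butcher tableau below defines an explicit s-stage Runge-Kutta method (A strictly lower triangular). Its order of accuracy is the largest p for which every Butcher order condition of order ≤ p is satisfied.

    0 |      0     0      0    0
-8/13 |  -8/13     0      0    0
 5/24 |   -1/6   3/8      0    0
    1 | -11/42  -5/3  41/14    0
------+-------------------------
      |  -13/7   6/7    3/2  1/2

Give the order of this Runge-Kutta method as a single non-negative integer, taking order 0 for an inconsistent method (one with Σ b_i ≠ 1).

1

b = (-13/7, 6/7, 3/2, 1/2)
c = (0, -8/13, 5/24, 1)
Ac = (0, 0, -3/13, 7145/4368)
Σ b_i: (-13/7)·1 + 6/7·1 + 3/2·1 + 1/2·1 = 1 ✓
b·c: 6/7·(-8/13) + 3/2·5/24 + 1/2·1 = 415/1456 ≠ 1/2 ⇒ order 1.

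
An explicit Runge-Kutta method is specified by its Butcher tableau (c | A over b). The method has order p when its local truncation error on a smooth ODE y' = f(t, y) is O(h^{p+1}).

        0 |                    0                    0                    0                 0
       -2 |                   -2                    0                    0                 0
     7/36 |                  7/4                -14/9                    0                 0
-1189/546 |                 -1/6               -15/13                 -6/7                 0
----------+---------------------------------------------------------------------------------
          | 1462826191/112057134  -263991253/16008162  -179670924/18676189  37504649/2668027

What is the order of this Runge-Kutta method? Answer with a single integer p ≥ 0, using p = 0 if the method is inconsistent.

3

b = (1462826191/112057134, -263991253/16008162, -179670924/18676189, 37504649/2668027)
c = (0, -2, 7/36, -1189/546)
Ac = (0, 0, 28/9, 167/78)
Σ b_i: 1462826191/112057134·1 + (-263991253/16008162)·1 + (-179670924/18676189)·1 + 37504649/2668027·1 = 1 ✓
b·c: (-263991253/16008162)·(-2) + (-179670924/18676189)·7/36 + 37504649/2668027·(-1189/546) = 1/2 ✓
b·c²: (-263991253/16008162)·4 + (-179670924/18676189)·49/1296 + 37504649/2668027·1413721/298116 = 1/3 ✓
b·Ac: (-179670924/18676189)·28/9 + 37504649/2668027·167/78 = 1/6 ✓
b·c³: (-263991253/16008162)·(-8) + (-179670924/18676189)·343/46656 + 37504649/2668027·(-1680914269/162771336) = -598188862049/44950918896 ≠ 1/4 ⇒ order 3.
b·(c∘Ac): (-179670924/18676189)·49/81 + 37504649/2668027·(-198563/42588) = -2284672999/32016324 ≠ 1/8
b·Ac²: (-179670924/18676189)·(-56/9) + 37504649/2668027·(-13051/2808) = -3154965215/576293832 ≠ 1/12
b·A²c: 37504649/2668027·(-8/3) = -300037192/8004081 ≠ 1/24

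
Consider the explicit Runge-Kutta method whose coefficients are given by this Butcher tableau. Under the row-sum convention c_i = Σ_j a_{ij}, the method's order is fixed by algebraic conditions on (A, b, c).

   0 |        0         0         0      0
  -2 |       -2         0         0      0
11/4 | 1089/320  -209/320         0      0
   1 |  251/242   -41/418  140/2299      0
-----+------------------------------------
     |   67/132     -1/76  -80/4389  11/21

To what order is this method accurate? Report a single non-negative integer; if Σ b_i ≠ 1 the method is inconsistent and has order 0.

b = (67/132, -1/76, -80/4389, 11/21)
c = (0, -2, 11/4, 1)
Ac = (0, 0, 209/160, 4/11)
Σ b_i: 67/132·1 + (-1/76)·1 + (-80/4389)·1 + 11/21·1 = 1 ✓
b·c: (-1/76)·(-2) + (-80/4389)·11/4 + 11/21·1 = 1/2 ✓
b·c²: (-1/76)·4 + (-80/4389)·121/16 + 11/21·1 = 1/3 ✓
b·Ac: (-80/4389)·209/160 + 11/21·4/11 = 1/6 ✓
b·c³: (-1/76)·(-8) + (-80/4389)·1331/64 + 11/21·1 = 1/4 ✓
b·(c∘Ac): (-80/4389)·2299/640 + 11/21·4/11 = 1/8 ✓
b·Ac²: (-80/4389)·(-209/80) + 11/21·3/44 = 1/12 ✓
b·A²c: 11/21·7/88 = 1/24 ✓; 4 stages ⇒ order 4.

4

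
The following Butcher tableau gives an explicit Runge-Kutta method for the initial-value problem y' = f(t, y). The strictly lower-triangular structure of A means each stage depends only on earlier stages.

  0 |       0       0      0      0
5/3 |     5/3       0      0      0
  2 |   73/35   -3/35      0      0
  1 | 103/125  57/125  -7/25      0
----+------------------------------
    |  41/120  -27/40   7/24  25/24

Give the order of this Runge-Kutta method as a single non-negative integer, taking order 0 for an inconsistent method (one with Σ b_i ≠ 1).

4

b = (41/120, -27/40, 7/24, 25/24)
c = (0, 5/3, 2, 1)
Ac = (0, 0, -1/7, 1/5)
Σ b_i: 41/120·1 + (-27/40)·1 + 7/24·1 + 25/24·1 = 1 ✓
b·c: (-27/40)·5/3 + 7/24·2 + 25/24·1 = 1/2 ✓
b·c²: (-27/40)·25/9 + 7/24·4 + 25/24·1 = 1/3 ✓
b·Ac: 7/24·(-1/7) + 25/24·1/5 = 1/6 ✓
b·c³: (-27/40)·125/27 + 7/24·8 + 25/24·1 = 1/4 ✓
b·(c∘Ac): 7/24·(-2/7) + 25/24·1/5 = 1/8 ✓
b·Ac²: 7/24·(-5/21) + 25/24·11/75 = 1/12 ✓
b·A²c: 25/24·1/25 = 1/24 ✓; 4 stages ⇒ order 4.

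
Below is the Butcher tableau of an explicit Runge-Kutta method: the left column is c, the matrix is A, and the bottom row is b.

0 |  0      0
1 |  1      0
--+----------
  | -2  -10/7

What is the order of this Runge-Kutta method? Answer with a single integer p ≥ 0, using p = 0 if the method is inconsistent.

0

b = (-2, -10/7)
c = (0, 1)
Σ b_i: (-2)·1 + (-10/7)·1 = -24/7 ≠ 1 ⇒ order 0.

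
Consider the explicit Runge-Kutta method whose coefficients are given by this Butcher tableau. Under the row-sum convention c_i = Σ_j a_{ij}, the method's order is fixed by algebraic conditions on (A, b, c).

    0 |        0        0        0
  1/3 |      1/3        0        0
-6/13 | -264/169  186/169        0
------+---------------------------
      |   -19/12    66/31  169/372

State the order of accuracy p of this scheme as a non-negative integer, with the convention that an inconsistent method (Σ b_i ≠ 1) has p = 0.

3

b = (-19/12, 66/31, 169/372)
c = (0, 1/3, -6/13)
Ac = (0, 0, 62/169)
Σ b_i: (-19/12)·1 + 66/31·1 + 169/372·1 = 1 ✓
b·c: 66/31·1/3 + 169/372·(-6/13) = 1/2 ✓
b·c²: 66/31·1/9 + 169/372·36/169 = 1/3 ✓
b·Ac: 169/372·62/169 = 1/6 ✓; 3 stages ⇒ order 3.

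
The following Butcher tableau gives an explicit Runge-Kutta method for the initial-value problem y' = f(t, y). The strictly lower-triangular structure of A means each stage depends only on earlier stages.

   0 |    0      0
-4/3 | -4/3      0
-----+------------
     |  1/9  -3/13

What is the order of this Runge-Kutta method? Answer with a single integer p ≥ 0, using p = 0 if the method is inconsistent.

0

b = (1/9, -3/13)
c = (0, -4/3)
Σ b_i: 1/9·1 + (-3/13)·1 = -14/117 ≠ 1 ⇒ order 0.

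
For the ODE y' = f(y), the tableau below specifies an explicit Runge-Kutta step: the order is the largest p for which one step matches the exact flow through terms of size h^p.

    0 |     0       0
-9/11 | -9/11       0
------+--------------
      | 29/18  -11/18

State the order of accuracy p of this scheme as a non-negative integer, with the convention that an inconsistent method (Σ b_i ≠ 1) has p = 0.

2

b = (29/18, -11/18)
c = (0, -9/11)
Σ b_i: 29/18·1 + (-11/18)·1 = 1 ✓
b·c: (-11/18)·(-9/11) = 1/2 ✓; 2 stages ⇒ order 2.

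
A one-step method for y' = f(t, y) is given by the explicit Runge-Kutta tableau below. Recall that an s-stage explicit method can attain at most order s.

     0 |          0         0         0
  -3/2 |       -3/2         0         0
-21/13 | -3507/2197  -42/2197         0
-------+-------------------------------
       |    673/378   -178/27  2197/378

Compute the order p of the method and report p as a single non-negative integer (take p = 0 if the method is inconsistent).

3

b = (673/378, -178/27, 2197/378)
c = (0, -3/2, -21/13)
Ac = (0, 0, 63/2197)
Σ b_i: 673/378·1 + (-178/27)·1 + 2197/378·1 = 1 ✓
b·c: (-178/27)·(-3/2) + 2197/378·(-21/13) = 1/2 ✓
b·c²: (-178/27)·9/4 + 2197/378·441/169 = 1/3 ✓
b·Ac: 2197/378·63/2197 = 1/6 ✓; 3 stages ⇒ order 3.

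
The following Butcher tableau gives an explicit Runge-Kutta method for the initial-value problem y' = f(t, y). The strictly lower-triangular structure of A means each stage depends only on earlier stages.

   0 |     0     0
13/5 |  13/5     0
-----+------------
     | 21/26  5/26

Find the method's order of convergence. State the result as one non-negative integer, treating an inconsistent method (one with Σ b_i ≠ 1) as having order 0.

2

b = (21/26, 5/26)
c = (0, 13/5)
Σ b_i: 21/26·1 + 5/26·1 = 1 ✓
b·c: 5/26·13/5 = 1/2 ✓; 2 stages ⇒ order 2.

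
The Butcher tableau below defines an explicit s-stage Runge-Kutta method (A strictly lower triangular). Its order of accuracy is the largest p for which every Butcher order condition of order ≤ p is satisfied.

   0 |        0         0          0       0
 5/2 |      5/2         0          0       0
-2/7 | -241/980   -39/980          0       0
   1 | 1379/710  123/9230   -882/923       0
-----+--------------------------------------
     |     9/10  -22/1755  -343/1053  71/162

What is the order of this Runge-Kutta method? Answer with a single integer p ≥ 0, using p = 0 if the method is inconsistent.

4

b = (9/10, -22/1755, -343/1053, 71/162)
c = (0, 5/2, -2/7, 1)
Ac = (0, 0, -39/392, 87/284)
Σ b_i: 9/10·1 + (-22/1755)·1 + (-343/1053)·1 + 71/162·1 = 1 ✓
b·c: (-22/1755)·5/2 + (-343/1053)·(-2/7) + 71/162·1 = 1/2 ✓
b·c²: (-22/1755)·25/4 + (-343/1053)·4/49 + 71/162·1 = 1/3 ✓
b·Ac: (-343/1053)·(-39/392) + 71/162·87/284 = 1/6 ✓
b·c³: (-22/1755)·125/8 + (-343/1053)·(-8/343) + 71/162·1 = 1/4 ✓
b·(c∘Ac): (-343/1053)·39/1372 + 71/162·87/284 = 1/8 ✓
b·Ac²: (-343/1053)·(-195/784) + 71/162·3/568 = 1/12 ✓
b·A²c: 71/162·27/284 = 1/24 ✓; 4 stages ⇒ order 4.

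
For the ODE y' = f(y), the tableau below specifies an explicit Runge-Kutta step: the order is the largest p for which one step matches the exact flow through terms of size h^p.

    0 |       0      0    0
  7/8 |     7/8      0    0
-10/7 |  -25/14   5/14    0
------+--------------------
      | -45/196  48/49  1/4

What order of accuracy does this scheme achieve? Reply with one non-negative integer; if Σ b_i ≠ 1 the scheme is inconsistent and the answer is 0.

b = (-45/196, 48/49, 1/4)
c = (0, 7/8, -10/7)
Ac = (0, 0, 5/16)
Σ b_i: (-45/196)·1 + 48/49·1 + 1/4·1 = 1 ✓
b·c: 48/49·7/8 + 1/4·(-10/7) = 1/2 ✓
b·c²: 48/49·49/64 + 1/4·100/49 = 247/196 ≠ 1/3 ⇒ order 2.
b·Ac: 1/4·5/16 = 5/64 ≠ 1/6

2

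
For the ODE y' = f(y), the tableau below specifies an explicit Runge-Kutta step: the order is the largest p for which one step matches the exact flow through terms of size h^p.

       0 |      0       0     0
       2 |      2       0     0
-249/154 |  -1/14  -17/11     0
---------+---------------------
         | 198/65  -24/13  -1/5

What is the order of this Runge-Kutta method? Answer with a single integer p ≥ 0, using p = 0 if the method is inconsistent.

1

b = (198/65, -24/13, -1/5)
c = (0, 2, -249/154)
Ac = (0, 0, -34/11)
Σ b_i: 198/65·1 + (-24/13)·1 + (-1/5)·1 = 1 ✓
b·c: (-24/13)·2 + (-1/5)·(-249/154) = -33723/10010 ≠ 1/2 ⇒ order 1.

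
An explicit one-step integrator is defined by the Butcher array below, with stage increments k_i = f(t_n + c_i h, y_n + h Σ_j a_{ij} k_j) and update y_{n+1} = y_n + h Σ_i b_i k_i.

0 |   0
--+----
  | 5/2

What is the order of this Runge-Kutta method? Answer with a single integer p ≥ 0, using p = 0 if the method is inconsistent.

0

b = (5/2)
c = (0)
Σ b_i: 5/2·1 = 5/2 ≠ 1 ⇒ order 0.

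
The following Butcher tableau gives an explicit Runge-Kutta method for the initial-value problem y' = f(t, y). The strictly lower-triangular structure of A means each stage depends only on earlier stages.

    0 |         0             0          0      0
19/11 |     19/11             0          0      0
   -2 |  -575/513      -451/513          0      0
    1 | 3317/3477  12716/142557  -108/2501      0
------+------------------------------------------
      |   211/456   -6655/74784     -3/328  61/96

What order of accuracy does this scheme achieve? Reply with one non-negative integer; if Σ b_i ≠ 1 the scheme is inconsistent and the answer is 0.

b = (211/456, -6655/74784, -3/328, 61/96)
c = (0, 19/11, -2, 1)
Ac = (0, 0, -41/27, 44/183)
Σ b_i: 211/456·1 + (-6655/74784)·1 + (-3/328)·1 + 61/96·1 = 1 ✓
b·c: (-6655/74784)·19/11 + (-3/328)·(-2) + 61/96·1 = 1/2 ✓
b·c²: (-6655/74784)·361/121 + (-3/328)·4 + 61/96·1 = 1/3 ✓
b·Ac: (-3/328)·(-41/27) + 61/96·44/183 = 1/6 ✓
b·c³: (-6655/74784)·6859/1331 + (-3/328)·(-8) + 61/96·1 = 1/4 ✓
b·(c∘Ac): (-3/328)·82/27 + 61/96·44/183 = 1/8 ✓
b·Ac²: (-3/328)·(-779/297) + 61/96·188/2013 = 1/12 ✓
b·A²c: 61/96·4/61 = 1/24 ✓; 4 stages ⇒ order 4.

4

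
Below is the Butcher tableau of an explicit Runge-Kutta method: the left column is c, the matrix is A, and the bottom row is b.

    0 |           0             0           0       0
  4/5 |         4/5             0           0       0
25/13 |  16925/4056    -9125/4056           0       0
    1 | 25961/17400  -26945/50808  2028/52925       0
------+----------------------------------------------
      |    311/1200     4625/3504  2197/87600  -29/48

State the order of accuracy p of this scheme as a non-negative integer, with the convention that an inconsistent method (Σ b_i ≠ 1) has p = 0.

b = (311/1200, 4625/3504, 2197/87600, -29/48)
c = (0, 4/5, 25/13, 1)
Ac = (0, 0, -1825/1014, -61/174)
Σ b_i: 311/1200·1 + 4625/3504·1 + 2197/87600·1 + (-29/48)·1 = 1 ✓
b·c: 4625/3504·4/5 + 2197/87600·25/13 + (-29/48)·1 = 1/2 ✓
b·c²: 4625/3504·16/25 + 2197/87600·625/169 + (-29/48)·1 = 1/3 ✓
b·Ac: 2197/87600·(-1825/1014) + (-29/48)·(-61/174) = 1/6 ✓
b·c³: 4625/3504·64/125 + 2197/87600·15625/2197 + (-29/48)·1 = 1/4 ✓
b·(c∘Ac): 2197/87600·(-45625/13182) + (-29/48)·(-61/174) = 1/8 ✓
b·Ac²: 2197/87600·(-730/507) + (-29/48)·(-86/435) = 1/12 ✓
b·A²c: (-29/48)·(-2/29) = 1/24 ✓; 4 stages ⇒ order 4.

4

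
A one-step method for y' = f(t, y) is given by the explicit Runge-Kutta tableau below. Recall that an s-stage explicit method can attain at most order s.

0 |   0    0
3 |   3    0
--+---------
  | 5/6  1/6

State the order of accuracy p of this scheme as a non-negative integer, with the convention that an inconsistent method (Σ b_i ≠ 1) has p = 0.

2

b = (5/6, 1/6)
c = (0, 3)
Σ b_i: 5/6·1 + 1/6·1 = 1 ✓
b·c: 1/6·3 = 1/2 ✓; 2 stages ⇒ order 2.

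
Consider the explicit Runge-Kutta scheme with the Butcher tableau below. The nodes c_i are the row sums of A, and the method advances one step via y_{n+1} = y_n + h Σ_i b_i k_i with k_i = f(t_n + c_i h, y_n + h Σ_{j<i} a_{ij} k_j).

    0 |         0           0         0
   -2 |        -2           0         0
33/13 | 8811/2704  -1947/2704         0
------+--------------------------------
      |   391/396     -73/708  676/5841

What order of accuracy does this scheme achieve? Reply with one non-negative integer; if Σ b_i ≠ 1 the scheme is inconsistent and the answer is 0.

3

b = (391/396, -73/708, 676/5841)
c = (0, -2, 33/13)
Ac = (0, 0, 1947/1352)
Σ b_i: 391/396·1 + (-73/708)·1 + 676/5841·1 = 1 ✓
b·c: (-73/708)·(-2) + 676/5841·33/13 = 1/2 ✓
b·c²: (-73/708)·4 + 676/5841·1089/169 = 1/3 ✓
b·Ac: 676/5841·1947/1352 = 1/6 ✓; 3 stages ⇒ order 3.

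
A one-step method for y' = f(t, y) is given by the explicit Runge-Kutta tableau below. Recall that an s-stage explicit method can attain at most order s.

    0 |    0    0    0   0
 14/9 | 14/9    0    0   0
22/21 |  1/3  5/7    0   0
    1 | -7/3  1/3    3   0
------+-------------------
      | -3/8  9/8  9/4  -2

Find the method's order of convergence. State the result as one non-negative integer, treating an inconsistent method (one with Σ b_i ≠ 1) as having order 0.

b = (-3/8, 9/8, 9/4, -2)
c = (0, 14/9, 22/21, 1)
Ac = (0, 0, 10/9, 692/189)
Σ b_i: (-3/8)·1 + 9/8·1 + 9/4·1 + (-2)·1 = 1 ✓
b·c: 9/8·14/9 + 9/4·22/21 + (-2)·1 = 59/28 ≠ 1/2 ⇒ order 1.

1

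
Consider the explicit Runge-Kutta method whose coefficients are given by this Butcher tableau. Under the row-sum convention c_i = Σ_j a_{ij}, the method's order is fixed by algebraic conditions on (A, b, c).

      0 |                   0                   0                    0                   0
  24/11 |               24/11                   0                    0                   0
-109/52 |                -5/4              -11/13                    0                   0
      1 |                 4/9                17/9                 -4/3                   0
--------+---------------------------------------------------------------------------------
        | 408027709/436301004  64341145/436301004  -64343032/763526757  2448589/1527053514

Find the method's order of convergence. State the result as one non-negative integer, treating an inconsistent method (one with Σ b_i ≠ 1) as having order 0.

b = (408027709/436301004, 64341145/436301004, -64343032/763526757, 2448589/1527053514)
c = (0, 24/11, -109/52, 1)
Ac = (0, 0, -24/13, 989/143)
Σ b_i: 408027709/436301004·1 + 64341145/436301004·1 + (-64343032/763526757)·1 + 2448589/1527053514·1 = 1 ✓
b·c: 64341145/436301004·24/11 + (-64343032/763526757)·(-109/52) + 2448589/1527053514·1 = 1/2 ✓
b·c²: 64341145/436301004·576/121 + (-64343032/763526757)·11881/2704 + 2448589/1527053514·1 = 1/3 ✓
b·Ac: (-64343032/763526757)·(-24/13) + 2448589/1527053514·989/143 = 1/6 ✓
b·c³: 64341145/436301004·13824/1331 + (-64343032/763526757)·(-1295029/140608) + 2448589/1527053514·1 = 96057284457/41594029048 ≠ 1/4 ⇒ order 3.
b·(c∘Ac): (-64343032/763526757)·654/169 + 2448589/1527053514·989/143 = -68722511/218150502 ≠ 1/8
b·Ac²: (-64343032/763526757)·(-576/143) + 2448589/1527053514·768863/245388 = 902643315517/2620423830024 ≠ 1/12
b·A²c: 2448589/1527053514·32/13 = 3013648/763526757 ≠ 1/24

3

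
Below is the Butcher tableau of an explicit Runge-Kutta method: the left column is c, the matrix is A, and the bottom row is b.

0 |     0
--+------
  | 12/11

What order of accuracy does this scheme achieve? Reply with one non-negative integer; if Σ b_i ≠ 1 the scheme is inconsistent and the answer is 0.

b = (12/11)
c = (0)
Σ b_i: 12/11·1 = 12/11 ≠ 1 ⇒ order 0.

0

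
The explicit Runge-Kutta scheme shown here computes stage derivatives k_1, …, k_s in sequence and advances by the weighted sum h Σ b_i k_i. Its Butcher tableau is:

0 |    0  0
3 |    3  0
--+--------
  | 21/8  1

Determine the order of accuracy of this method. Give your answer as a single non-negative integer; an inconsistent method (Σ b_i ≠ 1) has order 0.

0

b = (21/8, 1)
c = (0, 3)
Σ b_i: 21/8·1 + 1·1 = 29/8 ≠ 1 ⇒ order 0.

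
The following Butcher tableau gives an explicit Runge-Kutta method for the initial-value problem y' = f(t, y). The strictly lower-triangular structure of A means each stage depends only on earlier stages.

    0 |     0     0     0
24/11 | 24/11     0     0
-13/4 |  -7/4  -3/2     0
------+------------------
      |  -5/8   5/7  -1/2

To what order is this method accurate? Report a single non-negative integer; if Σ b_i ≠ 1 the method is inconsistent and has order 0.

b = (-5/8, 5/7, -1/2)
c = (0, 24/11, -13/4)
Ac = (0, 0, -36/11)
Σ b_i: (-5/8)·1 + 5/7·1 + (-1/2)·1 = -23/56 ≠ 1 ⇒ order 0.

0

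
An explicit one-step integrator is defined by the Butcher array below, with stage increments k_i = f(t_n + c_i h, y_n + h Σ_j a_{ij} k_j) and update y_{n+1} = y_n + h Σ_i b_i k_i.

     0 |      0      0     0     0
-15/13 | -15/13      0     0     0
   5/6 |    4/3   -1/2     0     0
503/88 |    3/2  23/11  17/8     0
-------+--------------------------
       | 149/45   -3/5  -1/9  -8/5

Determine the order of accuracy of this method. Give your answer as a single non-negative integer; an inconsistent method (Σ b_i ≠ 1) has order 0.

b = (149/45, -3/5, -1/9, -8/5)
c = (0, -15/13, 5/6, 503/88)
Ac = (0, 0, 15/26, -4405/6864)
Σ b_i: 149/45·1 + (-3/5)·1 + (-1/9)·1 + (-8/5)·1 = 1 ✓
b·c: (-3/5)·(-15/13) + (-1/9)·5/6 + (-8/5)·503/88 = -329951/38610 ≠ 1/2 ⇒ order 1.

1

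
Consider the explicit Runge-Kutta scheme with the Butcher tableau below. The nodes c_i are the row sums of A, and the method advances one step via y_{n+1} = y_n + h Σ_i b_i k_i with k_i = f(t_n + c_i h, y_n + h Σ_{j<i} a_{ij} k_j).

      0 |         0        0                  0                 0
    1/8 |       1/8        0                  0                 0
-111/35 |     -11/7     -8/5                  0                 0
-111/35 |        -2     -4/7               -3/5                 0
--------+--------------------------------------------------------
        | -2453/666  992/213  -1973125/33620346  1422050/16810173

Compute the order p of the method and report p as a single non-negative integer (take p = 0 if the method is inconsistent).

b = (-2453/666, 992/213, -1973125/33620346, 1422050/16810173)
c = (0, 1/8, -111/35, -111/35)
Ac = (0, 0, -1/5, 641/350)
Σ b_i: (-2453/666)·1 + 992/213·1 + (-1973125/33620346)·1 + 1422050/16810173·1 = 1 ✓
b·c: 992/213·1/8 + (-1973125/33620346)·(-111/35) + 1422050/16810173·(-111/35) = 1/2 ✓
b·c²: 992/213·1/64 + (-1973125/33620346)·12321/1225 + 1422050/16810173·12321/1225 = 1/3 ✓
b·Ac: (-1973125/33620346)·(-1/5) + 1422050/16810173·641/350 = 1/6 ✓
b·c³: 992/213·1/512 + (-1973125/33620346)·(-1367631/42875) + 1422050/16810173·(-1367631/42875) = -1373/1680 ≠ 1/4 ⇒ order 3.
b·(c∘Ac): (-1973125/33620346)·111/175 + 1422050/16810173·(-71151/12250) = -37/70 ≠ 1/8
b·Ac²: (-1973125/33620346)·(-1/40) + 1422050/16810173·(-592283/98000) = -202981/398160 ≠ 1/12
b·A²c: 1422050/16810173·3/25 = 56882/5603391 ≠ 1/24

3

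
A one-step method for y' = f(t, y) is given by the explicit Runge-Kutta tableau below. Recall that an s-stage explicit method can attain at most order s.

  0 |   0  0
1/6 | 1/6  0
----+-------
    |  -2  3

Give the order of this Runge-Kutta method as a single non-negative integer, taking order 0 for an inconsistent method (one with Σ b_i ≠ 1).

2

b = (-2, 3)
c = (0, 1/6)
Σ b_i: (-2)·1 + 3·1 = 1 ✓
b·c: 3·1/6 = 1/2 ✓; 2 stages ⇒ order 2.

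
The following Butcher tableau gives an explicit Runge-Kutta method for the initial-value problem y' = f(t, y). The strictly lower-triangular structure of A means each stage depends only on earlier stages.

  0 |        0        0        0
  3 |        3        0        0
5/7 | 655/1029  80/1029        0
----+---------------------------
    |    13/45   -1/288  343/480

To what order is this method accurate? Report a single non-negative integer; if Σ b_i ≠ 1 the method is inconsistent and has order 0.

3

b = (13/45, -1/288, 343/480)
c = (0, 3, 5/7)
Ac = (0, 0, 80/343)
Σ b_i: 13/45·1 + (-1/288)·1 + 343/480·1 = 1 ✓
b·c: (-1/288)·3 + 343/480·5/7 = 1/2 ✓
b·c²: (-1/288)·9 + 343/480·25/49 = 1/3 ✓
b·Ac: 343/480·80/343 = 1/6 ✓; 3 stages ⇒ order 3.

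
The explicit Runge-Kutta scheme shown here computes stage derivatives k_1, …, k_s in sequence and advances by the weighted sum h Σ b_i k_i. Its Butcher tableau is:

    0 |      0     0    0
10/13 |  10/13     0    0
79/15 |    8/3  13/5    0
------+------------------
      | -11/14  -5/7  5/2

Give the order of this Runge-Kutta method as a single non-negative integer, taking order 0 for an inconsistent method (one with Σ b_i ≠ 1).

b = (-11/14, -5/7, 5/2)
c = (0, 10/13, 79/15)
Ac = (0, 0, 2)
Σ b_i: (-11/14)·1 + (-5/7)·1 + 5/2·1 = 1 ✓
b·c: (-5/7)·10/13 + 5/2·79/15 = 6889/546 ≠ 1/2 ⇒ order 1.

1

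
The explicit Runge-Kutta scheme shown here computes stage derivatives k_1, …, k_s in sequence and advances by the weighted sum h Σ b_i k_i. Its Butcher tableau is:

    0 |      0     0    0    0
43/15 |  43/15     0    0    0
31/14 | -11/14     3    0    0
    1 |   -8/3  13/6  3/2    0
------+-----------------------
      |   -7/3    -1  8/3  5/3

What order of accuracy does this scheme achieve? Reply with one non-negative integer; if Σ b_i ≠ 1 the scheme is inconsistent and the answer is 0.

1

b = (-7/3, -1, 8/3, 5/3)
c = (0, 43/15, 31/14, 1)
Ac = (0, 0, 43/5, 12011/1260)
Σ b_i: (-7/3)·1 + (-1)·1 + 8/3·1 + 5/3·1 = 1 ✓
b·c: (-1)·43/15 + 8/3·31/14 + 5/3·1 = 494/105 ≠ 1/2 ⇒ order 1.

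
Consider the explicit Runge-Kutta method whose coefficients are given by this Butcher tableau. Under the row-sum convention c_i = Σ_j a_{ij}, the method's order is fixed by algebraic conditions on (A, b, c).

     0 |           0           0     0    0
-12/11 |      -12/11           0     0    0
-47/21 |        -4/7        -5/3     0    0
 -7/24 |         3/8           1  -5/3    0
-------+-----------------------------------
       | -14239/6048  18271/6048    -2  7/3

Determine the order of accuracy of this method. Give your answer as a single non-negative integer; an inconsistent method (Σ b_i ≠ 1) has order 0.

b = (-14239/6048, 18271/6048, -2, 7/3)
c = (0, -12/11, -47/21, -7/24)
Ac = (0, 0, 20/11, 1829/693)
Σ b_i: (-14239/6048)·1 + 18271/6048·1 + (-2)·1 + 7/3·1 = 1 ✓
b·c: 18271/6048·(-12/11) + (-2)·(-47/21) + 7/3·(-7/24) = 1/2 ✓
b·c²: 18271/6048·144/121 + (-2)·2209/441 + 7/3·49/576 = -527033/84672 ≠ 1/3 ⇒ order 2.
b·Ac: (-2)·20/11 + 7/3·1829/693 = 749/297 ≠ 1/6

2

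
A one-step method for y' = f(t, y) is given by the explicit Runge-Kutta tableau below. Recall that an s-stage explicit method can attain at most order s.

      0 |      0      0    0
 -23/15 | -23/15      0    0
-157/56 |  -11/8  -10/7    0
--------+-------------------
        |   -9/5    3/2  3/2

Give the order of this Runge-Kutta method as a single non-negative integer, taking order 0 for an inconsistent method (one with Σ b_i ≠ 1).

b = (-9/5, 3/2, 3/2)
c = (0, -23/15, -157/56)
Ac = (0, 0, 46/21)
Σ b_i: (-9/5)·1 + 3/2·1 + 3/2·1 = 6/5 ≠ 1 ⇒ order 0.

0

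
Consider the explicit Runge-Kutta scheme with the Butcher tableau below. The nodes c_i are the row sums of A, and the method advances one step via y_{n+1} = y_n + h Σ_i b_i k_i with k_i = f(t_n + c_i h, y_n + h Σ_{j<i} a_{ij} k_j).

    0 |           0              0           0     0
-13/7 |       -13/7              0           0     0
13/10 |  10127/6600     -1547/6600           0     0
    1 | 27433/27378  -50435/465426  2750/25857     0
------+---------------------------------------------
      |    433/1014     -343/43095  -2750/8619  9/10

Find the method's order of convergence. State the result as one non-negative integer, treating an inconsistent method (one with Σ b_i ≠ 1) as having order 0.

4

b = (433/1014, -343/43095, -2750/8619, 9/10)
c = (0, -13/7, 13/10, 1)
Ac = (0, 0, 2873/6600, 55/162)
Σ b_i: 433/1014·1 + (-343/43095)·1 + (-2750/8619)·1 + 9/10·1 = 1 ✓
b·c: (-343/43095)·(-13/7) + (-2750/8619)·13/10 + 9/10·1 = 1/2 ✓
b·c²: (-343/43095)·169/49 + (-2750/8619)·169/100 + 9/10·1 = 1/3 ✓
b·Ac: (-2750/8619)·2873/6600 + 9/10·55/162 = 1/6 ✓
b·c³: (-343/43095)·(-2197/343) + (-2750/8619)·2197/1000 + 9/10·1 = 1/4 ✓
b·(c∘Ac): (-2750/8619)·37349/66000 + 9/10·55/162 = 1/8 ✓
b·Ac²: (-2750/8619)·(-37349/46200) + 9/10·(-110/567) = 1/12 ✓
b·A²c: 9/10·5/108 = 1/24 ✓; 4 stages ⇒ order 4.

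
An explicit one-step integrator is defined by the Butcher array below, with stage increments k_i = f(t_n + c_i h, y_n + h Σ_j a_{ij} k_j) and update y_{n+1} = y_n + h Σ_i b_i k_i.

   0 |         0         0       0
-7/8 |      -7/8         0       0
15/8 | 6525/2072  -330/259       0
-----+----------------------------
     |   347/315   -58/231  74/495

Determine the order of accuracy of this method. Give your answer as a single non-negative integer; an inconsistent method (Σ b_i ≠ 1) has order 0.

3

b = (347/315, -58/231, 74/495)
c = (0, -7/8, 15/8)
Ac = (0, 0, 165/148)
Σ b_i: 347/315·1 + (-58/231)·1 + 74/495·1 = 1 ✓
b·c: (-58/231)·(-7/8) + 74/495·15/8 = 1/2 ✓
b·c²: (-58/231)·49/64 + 74/495·225/64 = 1/3 ✓
b·Ac: 74/495·165/148 = 1/6 ✓; 3 stages ⇒ order 3.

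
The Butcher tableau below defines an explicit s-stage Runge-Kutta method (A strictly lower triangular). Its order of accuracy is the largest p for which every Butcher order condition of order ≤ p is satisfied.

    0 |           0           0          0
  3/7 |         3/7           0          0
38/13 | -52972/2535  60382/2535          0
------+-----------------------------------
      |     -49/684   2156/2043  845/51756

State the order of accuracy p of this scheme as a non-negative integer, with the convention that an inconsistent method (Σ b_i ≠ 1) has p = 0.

b = (-49/684, 2156/2043, 845/51756)
c = (0, 3/7, 38/13)
Ac = (0, 0, 8626/845)
Σ b_i: (-49/684)·1 + 2156/2043·1 + 845/51756·1 = 1 ✓
b·c: 2156/2043·3/7 + 845/51756·38/13 = 1/2 ✓
b·c²: 2156/2043·9/49 + 845/51756·1444/169 = 1/3 ✓
b·Ac: 845/51756·8626/845 = 1/6 ✓; 3 stages ⇒ order 3.

3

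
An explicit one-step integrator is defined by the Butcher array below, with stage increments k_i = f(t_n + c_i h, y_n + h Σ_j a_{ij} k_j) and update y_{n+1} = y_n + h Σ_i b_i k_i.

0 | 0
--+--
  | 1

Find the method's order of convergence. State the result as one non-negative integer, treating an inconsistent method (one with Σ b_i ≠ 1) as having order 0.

1

b = (1)
c = (0)
Σ b_i: 1·1 = 1 ✓; 1 stage ⇒ order 1.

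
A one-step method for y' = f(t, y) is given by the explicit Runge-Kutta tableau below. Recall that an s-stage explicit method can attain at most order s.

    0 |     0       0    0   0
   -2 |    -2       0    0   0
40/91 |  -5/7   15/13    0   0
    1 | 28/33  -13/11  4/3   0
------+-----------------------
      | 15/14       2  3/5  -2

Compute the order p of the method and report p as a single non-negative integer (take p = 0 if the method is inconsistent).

0

b = (15/14, 2, 3/5, -2)
c = (0, -2, 40/91, 1)
Ac = (0, 0, -30/13, 8858/3003)
Σ b_i: 15/14·1 + 2·1 + 3/5·1 + (-2)·1 = 117/70 ≠ 1 ⇒ order 0.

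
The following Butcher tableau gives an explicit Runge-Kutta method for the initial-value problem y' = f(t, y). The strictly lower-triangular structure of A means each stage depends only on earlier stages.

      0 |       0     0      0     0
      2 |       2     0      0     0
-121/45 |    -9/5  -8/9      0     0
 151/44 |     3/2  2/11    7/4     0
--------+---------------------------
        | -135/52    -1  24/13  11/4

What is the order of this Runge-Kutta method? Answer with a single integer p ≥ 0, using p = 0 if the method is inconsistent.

b = (-135/52, -1, 24/13, 11/4)
c = (0, 2, -121/45, 151/44)
Ac = (0, 0, -16/9, -8597/1980)
Σ b_i: (-135/52)·1 + (-1)·1 + 24/13·1 + 11/4·1 = 1 ✓
b·c: (-1)·2 + 24/13·(-121/45) + 11/4·151/44 = 7717/3120 ≠ 1/2 ⇒ order 1.

1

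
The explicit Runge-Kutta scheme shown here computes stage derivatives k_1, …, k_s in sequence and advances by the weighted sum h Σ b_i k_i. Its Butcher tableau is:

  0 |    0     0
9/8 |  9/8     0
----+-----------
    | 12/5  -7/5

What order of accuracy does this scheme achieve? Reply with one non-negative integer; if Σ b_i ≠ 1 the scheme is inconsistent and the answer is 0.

1

b = (12/5, -7/5)
c = (0, 9/8)
Σ b_i: 12/5·1 + (-7/5)·1 = 1 ✓
b·c: (-7/5)·9/8 = -63/40 ≠ 1/2 ⇒ order 1.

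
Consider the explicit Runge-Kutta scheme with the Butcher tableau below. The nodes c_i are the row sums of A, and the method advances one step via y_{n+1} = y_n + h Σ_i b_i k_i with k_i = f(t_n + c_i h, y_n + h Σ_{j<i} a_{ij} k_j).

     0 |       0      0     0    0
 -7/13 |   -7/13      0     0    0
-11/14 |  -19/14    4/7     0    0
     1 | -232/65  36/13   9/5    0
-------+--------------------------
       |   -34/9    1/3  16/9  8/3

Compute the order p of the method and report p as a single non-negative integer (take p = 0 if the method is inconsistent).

b = (-34/9, 1/3, 16/9, 8/3)
c = (0, -7/13, -11/14, 1)
Ac = (0, 0, -4/13, -34371/11830)
Σ b_i: (-34/9)·1 + 1/3·1 + 16/9·1 + 8/3·1 = 1 ✓
b·c: 1/3·(-7/13) + 16/9·(-11/14) + 8/3·1 = 893/819 ≠ 1/2 ⇒ order 1.

1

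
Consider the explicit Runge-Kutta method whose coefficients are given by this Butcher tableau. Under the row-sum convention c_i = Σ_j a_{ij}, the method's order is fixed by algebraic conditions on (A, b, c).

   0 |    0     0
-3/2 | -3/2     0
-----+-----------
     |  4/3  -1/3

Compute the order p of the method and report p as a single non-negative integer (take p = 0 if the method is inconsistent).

2

b = (4/3, -1/3)
c = (0, -3/2)
Σ b_i: 4/3·1 + (-1/3)·1 = 1 ✓
b·c: (-1/3)·(-3/2) = 1/2 ✓; 2 stages ⇒ order 2.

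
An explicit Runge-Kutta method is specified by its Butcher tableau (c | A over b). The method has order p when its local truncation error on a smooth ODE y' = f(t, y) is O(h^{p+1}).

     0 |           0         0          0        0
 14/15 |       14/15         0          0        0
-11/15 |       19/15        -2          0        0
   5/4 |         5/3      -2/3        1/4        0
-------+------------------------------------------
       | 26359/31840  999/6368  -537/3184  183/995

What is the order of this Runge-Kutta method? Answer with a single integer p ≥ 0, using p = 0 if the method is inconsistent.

b = (26359/31840, 999/6368, -537/3184, 183/995)
c = (0, 14/15, -11/15, 5/4)
Ac = (0, 0, -28/15, -29/36)
Σ b_i: 26359/31840·1 + 999/6368·1 + (-537/3184)·1 + 183/995·1 = 1 ✓
b·c: 999/6368·14/15 + (-537/3184)·(-11/15) + 183/995·5/4 = 1/2 ✓
b·c²: 999/6368·196/225 + (-537/3184)·121/225 + 183/995·25/16 = 1/3 ✓
b·Ac: (-537/3184)·(-28/15) + 183/995·(-29/36) = 1/6 ✓
b·c³: 999/6368·2744/3375 + (-537/3184)·(-1331/3375) + 183/995·125/64 = 63419/114624 ≠ 1/4 ⇒ order 3.
b·(c∘Ac): (-537/3184)·308/225 + 183/995·(-145/144) = -33119/79600 ≠ 1/8
b·Ac²: (-537/3184)·(-392/225) + 183/995·(-241/540) = 1517/7164 ≠ 1/12
b·A²c: 183/995·(-7/15) = -427/4975 ≠ 1/24

3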